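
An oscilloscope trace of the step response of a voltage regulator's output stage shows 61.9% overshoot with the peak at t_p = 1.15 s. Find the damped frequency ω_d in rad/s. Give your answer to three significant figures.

ω_d ≈ 2.73 rad/s

t_p = π/ω_d, so ω_d = π/1.15 = 2.73 rad/s.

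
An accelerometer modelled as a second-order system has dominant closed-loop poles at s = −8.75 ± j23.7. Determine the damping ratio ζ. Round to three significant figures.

ζ ≈ 0.346

The poles are at −σ ± jω_d with σ = 8.75 and ω_d = 23.7, so ω_n = √(σ²+ω_d²) = 25.3 rad/s and ζ = σ/ω_n = 0.346.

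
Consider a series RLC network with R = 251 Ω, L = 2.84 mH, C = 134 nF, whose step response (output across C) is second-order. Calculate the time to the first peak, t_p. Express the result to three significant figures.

t_p ≈ 0.000121 s

For a series RLC circuit (capacitor voltage as output), ω_n = 1/√(LC) = 1/√(2.84 mH · 134 nF) = 51300 rad/s.
ζ = (R/2)·√(C/L) = (251/2)·√(134 nF/2.84 mH) = 0.862.
The damped frequency ω_d = ω_n√(1−ζ²) = 26000 rad/s. t_p = π/ω_d = 0.000121 s.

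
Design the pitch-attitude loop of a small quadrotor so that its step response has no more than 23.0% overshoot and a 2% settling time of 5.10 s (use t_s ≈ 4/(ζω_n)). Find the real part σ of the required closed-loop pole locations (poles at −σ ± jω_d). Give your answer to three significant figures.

σ ≈ 0.784

The settling-time spec alone fixes σ = ζω_n = 4/t_s = 4/5.10 = 0.784.
(Overshoot then fixes ζ = 0.424 and hence ω_d = σ·√(1−ζ²)/ζ = 1.68 rad/s.)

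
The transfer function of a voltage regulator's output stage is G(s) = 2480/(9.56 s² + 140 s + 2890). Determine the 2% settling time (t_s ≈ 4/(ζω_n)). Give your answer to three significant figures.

Dividing through by 9.56: denominator becomes s² + 14.64 s + 302.3.
So ω_n = √302.3 = 17.4 rad/s and ζ = 14.64/(2·17.4) = 0.421.
t_s ≈ 4/(ζω_n) = 0.546 s.

t_s ≈ 0.546 s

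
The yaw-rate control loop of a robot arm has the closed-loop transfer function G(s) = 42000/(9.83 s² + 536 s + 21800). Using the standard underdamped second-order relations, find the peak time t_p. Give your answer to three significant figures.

Dividing through by 9.83: denominator becomes s² + 54.53 s + 2218.
So ω_n = √2218 = 47.1 rad/s and ζ = 54.53/(2·47.1) = 0.579.
The damped frequency ω_d = ω_n√(1−ζ²) = 38.4 rad/s. t_p = π/ω_d = 0.0818 s.

t_p ≈ 0.0818 s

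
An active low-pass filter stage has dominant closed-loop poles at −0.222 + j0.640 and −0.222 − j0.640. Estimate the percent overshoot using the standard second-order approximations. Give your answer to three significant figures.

%OS ≈ 33.6%

The poles are at −σ ± jω_d with σ = 0.222 and ω_d = 0.640, so ω_n = √(σ²+ω_d²) = 0.677 rad/s and ζ = σ/ω_n = 0.328.
%OS = 100 e^{−πζ/√(1−ζ²)} with ζ = 0.328 gives 33.6%.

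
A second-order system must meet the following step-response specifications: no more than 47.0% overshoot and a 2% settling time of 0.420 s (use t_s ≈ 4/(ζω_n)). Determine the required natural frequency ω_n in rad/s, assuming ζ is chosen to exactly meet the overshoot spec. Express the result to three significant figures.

ω_n ≈ 40.8 rad/s

ζ = −ln(OS)/√(π² + (ln OS)²). With OS = 0.470, ln OS = −0.7550 and ζ = 0.7550/3.231 = 0.234.
Then ω_n = 4/(ζ t_s) = 4/(0.234 × 0.420) = 40.8 rad/s.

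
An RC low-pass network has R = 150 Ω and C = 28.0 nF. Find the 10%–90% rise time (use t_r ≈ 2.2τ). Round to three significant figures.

t_r ≈ 0.00000924 s

τ = RC = 150 × 28.0 nF = 0.00000420 s.
t_r ≈ 2.2τ = 0.00000924 s.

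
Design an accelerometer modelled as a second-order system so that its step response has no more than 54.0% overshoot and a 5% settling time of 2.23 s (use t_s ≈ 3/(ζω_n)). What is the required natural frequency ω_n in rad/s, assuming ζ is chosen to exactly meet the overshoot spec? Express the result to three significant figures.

ω_n ≈ 6.99 rad/s

Inverting the overshoot relation: ζ = |ln 0.540|/√(π² + ln²0.540) = 0.192.
From t_s ≈ 3/(ζω_n): ω_n = 3/(ζ·t_s) = 3/(0.192·2.23) = 6.99 rad/s.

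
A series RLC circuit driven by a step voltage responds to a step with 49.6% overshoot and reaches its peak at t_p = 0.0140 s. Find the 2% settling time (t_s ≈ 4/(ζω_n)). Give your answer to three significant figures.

ζ from %OS: ζ = |ln 0.496|/√(π²+ln²0.496) = 0.218.
From t_p = π/ω_d, ω_d = π/0.0140 = 224 rad/s, so ω_n = ω_d/√(1−ζ²) = 230 rad/s.
t_s ≈ 4/(ζω_n) = 4/(0.218·230) = 0.0799 s.

t_s ≈ 0.0799 s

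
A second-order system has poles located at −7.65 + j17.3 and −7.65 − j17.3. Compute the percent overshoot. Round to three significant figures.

The poles are at −σ ± jω_d with σ = 7.65 and ω_d = 17.3, so ω_n = √(σ²+ω_d²) = 18.9 rad/s and ζ = σ/ω_n = 0.404.
%OS = 100·exp(−πζ/√(1−ζ²)) = 24.9%.

%OS ≈ 24.9%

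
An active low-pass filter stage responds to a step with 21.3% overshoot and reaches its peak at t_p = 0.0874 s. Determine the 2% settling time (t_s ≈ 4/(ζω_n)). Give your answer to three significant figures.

t_s ≈ 0.226 s

The overshoot fixes ζ = −ln(OS)/√(π²+ln²(OS)) = 0.442.
t_p = π/ω_d ⇒ ω_d = 35.9 rad/s; then ω_n = ω_d/√(1−ζ²) = 40.1 rad/s.
t_s ≈ 4/(ζω_n) = 4/(0.442·40.1) = 0.226 s.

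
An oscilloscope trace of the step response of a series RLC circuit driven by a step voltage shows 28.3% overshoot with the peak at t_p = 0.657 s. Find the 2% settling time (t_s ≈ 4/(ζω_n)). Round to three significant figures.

From the overshoot, ζ = −ln(OS)/√(π²+ln²(OS)) = 0.373.
From t_p = π/ω_d, ω_d = π/0.657 = 4.78 rad/s, so ω_n = ω_d/√(1−ζ²) = 5.15 rad/s.
t_s ≈ 4/(ζω_n) = 4/(0.373·5.15) = 2.08 s.

t_s ≈ 2.08 s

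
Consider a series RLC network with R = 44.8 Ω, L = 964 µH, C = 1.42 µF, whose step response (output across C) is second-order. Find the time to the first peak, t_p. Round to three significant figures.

For a series RLC circuit (capacitor voltage as output), ω_n = 1/√(LC) = 1/√(964 µH · 1.42 µF) = 27000 rad/s.
ζ = (R/2)·√(C/L) = (44.8/2)·√(1.42 µF/964 µH) = 0.860.
ω_d = 27000·√(1 − 0.860²) = 13800 rad/s. t_p = π/ω_d = 0.000228 s.

t_p ≈ 0.000228 s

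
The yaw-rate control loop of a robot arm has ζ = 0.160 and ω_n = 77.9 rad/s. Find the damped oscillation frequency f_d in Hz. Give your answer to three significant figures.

ω_d = ω_n√(1−ζ²) = 77.9·√0.974 = 76.9 rad/s.
f_d = ω_d/(2π) = 12.2 Hz.

f_d ≈ 12.2 Hz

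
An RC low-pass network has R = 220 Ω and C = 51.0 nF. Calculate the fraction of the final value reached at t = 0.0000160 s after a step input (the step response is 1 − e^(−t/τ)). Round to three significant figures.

y/y_∞ ≈ 0.760

τ = RC = 220 × 51.0 nF = 0.0000112 s.
y(t)/y_∞ = 1 − e^(−t/τ) = 1 − e^(−0.0000160/0.0000112) = 1 − e^(−1.43) = 0.760.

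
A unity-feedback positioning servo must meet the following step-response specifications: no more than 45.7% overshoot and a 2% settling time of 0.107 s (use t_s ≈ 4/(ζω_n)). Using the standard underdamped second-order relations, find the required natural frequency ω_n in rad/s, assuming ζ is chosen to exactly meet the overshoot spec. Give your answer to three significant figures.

ω_n ≈ 155 rad/s

From %OS = 100·exp(−πζ/√(1−ζ²)), invert to get ζ = −ln(OS)/√(π² + ln²(OS)) with OS = 0.457.
−ln 0.457 = 0.7831, so ζ = 0.7831/√(π² + 0.6132) = 0.242.
Then ω_n = 4/(ζ t_s) = 4/(0.242 × 0.107) = 155 rad/s.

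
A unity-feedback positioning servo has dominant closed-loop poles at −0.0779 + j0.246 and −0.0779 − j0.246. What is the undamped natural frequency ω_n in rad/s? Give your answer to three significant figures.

ω_n ≈ 0.258 rad/s

With σ = 0.0779, ω_d = 0.246: ω_n = √(σ²+ω_d²) = 0.258 rad/s, ζ = σ/ω_n = 0.302.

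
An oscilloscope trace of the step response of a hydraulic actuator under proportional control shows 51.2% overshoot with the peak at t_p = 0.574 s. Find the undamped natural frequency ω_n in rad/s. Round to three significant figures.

ω_n ≈ 5.60 rad/s

ζ from %OS: ζ = |ln 0.512|/√(π²+ln²0.512) = 0.208.
From t_p = π/ω_d, ω_d = π/0.574 = 5.47 rad/s, so ω_n = ω_d/√(1−ζ²) = 5.60 rad/s.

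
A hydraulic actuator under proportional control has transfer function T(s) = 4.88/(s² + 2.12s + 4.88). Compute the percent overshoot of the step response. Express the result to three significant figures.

ω_n = √4.88 = 2.21 rad/s; ζ = 2.12/(2·2.21) = 0.480.
Overshoot: exp(−π·0.480/√(1−0.480²)) = 0.179, i.e. 17.9%.

%OS ≈ 17.9%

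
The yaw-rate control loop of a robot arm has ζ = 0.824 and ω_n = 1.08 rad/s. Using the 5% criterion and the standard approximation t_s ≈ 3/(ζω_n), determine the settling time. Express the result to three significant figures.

t_s ≈ 3/(ζω_n) = 3/(0.824 × 1.08) = 3.37 s.

t_s ≈ 3.37 s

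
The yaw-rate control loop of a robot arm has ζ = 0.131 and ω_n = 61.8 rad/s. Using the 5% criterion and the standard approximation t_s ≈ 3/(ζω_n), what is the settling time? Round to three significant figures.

t_s ≈ 3/(ζω_n) = 3/(0.131 × 61.8) = 0.371 s.

t_s ≈ 0.371 s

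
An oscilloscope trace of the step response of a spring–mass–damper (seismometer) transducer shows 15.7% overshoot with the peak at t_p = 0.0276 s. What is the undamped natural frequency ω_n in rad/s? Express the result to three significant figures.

ζ from %OS: ζ = |ln 0.157|/√(π²+ln²0.157) = 0.508.
From t_p = π/ω_d, ω_d = π/0.0276 = 114 rad/s, so ω_n = ω_d/√(1−ζ²) = 132 rad/s.

ω_n ≈ 132 rad/s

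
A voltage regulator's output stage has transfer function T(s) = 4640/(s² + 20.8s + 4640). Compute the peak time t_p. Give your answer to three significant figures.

t_p ≈ 0.0467 s

Comparing the denominator to s² + 2ζω_n s + ω_n²: ω_n = √4640 = 68.1 rad/s, and 2ζω_n = 20.8 so ζ = 20.8/(2·68.1) = 0.153.
ω_d = ω_n√(1−ζ²) = 67.3 rad/s. Then t_p = π/ω_d = 0.0467 s.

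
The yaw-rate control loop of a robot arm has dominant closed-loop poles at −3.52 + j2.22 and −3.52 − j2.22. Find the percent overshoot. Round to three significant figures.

%OS ≈ 0.687%

The poles are at −σ ± jω_d with σ = 3.52 and ω_d = 2.22, so ω_n = √(σ²+ω_d²) = 4.16 rad/s and ζ = σ/ω_n = 0.846.
Overshoot: exp(−π·0.846/√(1−0.846²)) = 0.00687, i.e. 0.687%.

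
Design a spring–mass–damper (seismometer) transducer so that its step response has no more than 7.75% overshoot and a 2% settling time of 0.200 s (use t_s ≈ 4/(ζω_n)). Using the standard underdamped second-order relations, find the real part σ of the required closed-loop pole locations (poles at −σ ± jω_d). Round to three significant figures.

σ ≈ 20.0

The settling-time spec alone fixes σ = ζω_n = 4/t_s = 4/0.200 = 20.0.
(Overshoot then fixes ζ = 0.631 and hence ω_d = σ·√(1−ζ²)/ζ = 24.6 rad/s.)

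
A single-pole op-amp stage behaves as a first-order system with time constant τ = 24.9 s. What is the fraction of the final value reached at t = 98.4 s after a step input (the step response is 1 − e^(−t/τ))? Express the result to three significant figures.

y(t)/y_∞ = 1 − e^(−t/τ) = 1 − e^(−98.4/24.9) = 1 − e^(−3.95) = 0.981.

y/y_∞ ≈ 0.981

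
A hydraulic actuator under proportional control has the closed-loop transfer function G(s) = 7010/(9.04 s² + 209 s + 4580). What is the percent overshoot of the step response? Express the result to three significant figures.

Dividing through by 9.04: denominator becomes s² + 23.12 s + 506.6.
So ω_n = √506.6 = 22.5 rad/s and ζ = 23.12/(2·22.5) = 0.514.
Overshoot: exp(−π·0.514/√(1−0.514²)) = 0.153, i.e. 15.3%.

%OS ≈ 15.3%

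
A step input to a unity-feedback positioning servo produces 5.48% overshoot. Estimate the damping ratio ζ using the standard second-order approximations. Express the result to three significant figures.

ζ ≈ 0.679

From %OS = 100·exp(−πζ/√(1−ζ²)), invert to get ζ = −ln(OS)/√(π² + ln²(OS)) with OS = 0.0548.
−ln 0.0548 = 2.904, so ζ = 2.904/√(π² + 8.434) = 0.679.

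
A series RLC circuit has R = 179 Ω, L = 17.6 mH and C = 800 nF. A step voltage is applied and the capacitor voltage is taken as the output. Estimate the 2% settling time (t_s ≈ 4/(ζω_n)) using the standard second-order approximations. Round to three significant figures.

t_s ≈ 0.000787 s

For a series RLC circuit (capacitor voltage as output), ω_n = 1/√(LC) = 1/√(17.6 mH · 800 nF) = 8430 rad/s.
ζ = (R/2)·√(C/L) = (179/2)·√(800 nF/17.6 mH) = 0.603.
t_s ≈ 4/(ζω_n) = 0.000787 s.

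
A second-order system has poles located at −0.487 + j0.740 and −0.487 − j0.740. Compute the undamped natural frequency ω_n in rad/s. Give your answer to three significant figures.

ω_n ≈ 0.886 rad/s

The poles are at −σ ± jω_d with σ = 0.487 and ω_d = 0.740, so ω_n = √(σ²+ω_d²) = 0.886 rad/s and ζ = σ/ω_n = 0.550.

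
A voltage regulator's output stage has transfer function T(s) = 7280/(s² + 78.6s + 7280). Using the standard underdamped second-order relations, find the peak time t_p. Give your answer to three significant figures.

t_p ≈ 0.0415 s

Comparing the denominator to s² + 2ζω_n s + ω_n²: ω_n = √7280 = 85.3 rad/s, and 2ζω_n = 78.6 so ζ = 78.6/(2·85.3) = 0.461.
ω_d = 85.3·√(1 − 0.461²) = 75.7 rad/s. Then t_p = π/ω_d = 0.0415 s.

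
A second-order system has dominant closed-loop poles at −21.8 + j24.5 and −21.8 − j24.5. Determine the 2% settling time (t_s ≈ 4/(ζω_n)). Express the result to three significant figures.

For poles at −σ ± jω_d, ζω_n = σ = 21.8, so t_s ≈ 4/σ = 0.183 s.

t_s ≈ 0.183 s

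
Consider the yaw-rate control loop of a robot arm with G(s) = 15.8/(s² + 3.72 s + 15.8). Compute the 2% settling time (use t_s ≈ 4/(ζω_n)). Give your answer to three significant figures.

Comparing the denominator to s² + 2ζω_n s + ω_n²: ω_n = √15.8 = 3.97 rad/s, and 2ζω_n = 3.72 so ζ = 3.72/(2·3.97) = 0.468.
t_s ≈ 4/(ζω_n) = 4/(0.468·3.97) = 2.15 s.

t_s ≈ 2.15 s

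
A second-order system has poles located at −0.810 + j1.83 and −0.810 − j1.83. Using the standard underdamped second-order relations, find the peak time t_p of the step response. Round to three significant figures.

t_p = π/ω_d with ω_d = 1.83 (the imaginary part), so t_p = 1.72 s.

t_p ≈ 1.72 s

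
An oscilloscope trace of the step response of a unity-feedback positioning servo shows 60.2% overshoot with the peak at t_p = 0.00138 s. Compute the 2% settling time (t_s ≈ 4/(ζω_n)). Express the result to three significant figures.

t_s ≈ 0.0109 s

From the overshoot, ζ = −ln(OS)/√(π²+ln²(OS)) = 0.159.
t_p = π/ω_d ⇒ ω_d = 2280 rad/s; then ω_n = ω_d/√(1−ζ²) = 2310 rad/s.
t_s ≈ 4/(ζω_n) = 4/(0.159·2310) = 0.0109 s.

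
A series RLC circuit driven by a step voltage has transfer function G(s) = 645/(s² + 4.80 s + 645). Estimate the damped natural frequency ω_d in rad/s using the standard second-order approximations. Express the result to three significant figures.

ω_d ≈ 25.3 rad/s

Comparing the denominator to s² + 2ζω_n s + ω_n²: ω_n = √645 = 25.4 rad/s, and 2ζω_n = 4.80 so ζ = 4.80/(2·25.4) = 0.0945.
ω_d = ω_n√(1−ζ²) = 25.3 rad/s.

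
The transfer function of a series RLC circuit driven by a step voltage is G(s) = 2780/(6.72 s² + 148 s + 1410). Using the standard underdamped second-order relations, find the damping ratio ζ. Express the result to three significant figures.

ζ ≈ 0.760

Dividing through by 6.72: denominator becomes s² + 22.02 s + 209.8.
So ω_n = √209.8 = 14.5 rad/s and ζ = 22.02/(2·14.5) = 0.760.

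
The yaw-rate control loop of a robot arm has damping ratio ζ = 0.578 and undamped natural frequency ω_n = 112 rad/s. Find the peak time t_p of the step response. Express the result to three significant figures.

The damped frequency is ω_d = ω_n√(1−ζ²) = 112·√(1−0.334) = 91.4 rad/s.
Peak time t_p = π/ω_d = π/91.4 = 0.0344 s.

t_p ≈ 0.0344 s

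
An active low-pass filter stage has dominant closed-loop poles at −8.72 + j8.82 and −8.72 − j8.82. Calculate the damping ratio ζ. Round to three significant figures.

ζ ≈ 0.703

|pole| = ω_n = √(8.72² + 8.82²) = 12.4 rad/s; ζ = cos θ = σ/ω_n = 0.703.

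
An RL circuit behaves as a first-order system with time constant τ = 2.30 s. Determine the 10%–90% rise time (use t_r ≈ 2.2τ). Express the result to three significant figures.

t_r ≈ 5.06 s

t_r ≈ 2.2τ = 5.06 s.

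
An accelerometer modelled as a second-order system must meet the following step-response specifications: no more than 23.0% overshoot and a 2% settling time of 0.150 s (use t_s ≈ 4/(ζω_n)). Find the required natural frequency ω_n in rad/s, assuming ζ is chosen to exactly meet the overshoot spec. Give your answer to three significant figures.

ω_n ≈ 62.9 rad/s

Inverting the overshoot relation: ζ = |ln 0.230|/√(π² + ln²0.230) = 0.424.
From t_s ≈ 4/(ζω_n): ω_n = 4/(ζ·t_s) = 4/(0.424·0.150) = 62.9 rad/s.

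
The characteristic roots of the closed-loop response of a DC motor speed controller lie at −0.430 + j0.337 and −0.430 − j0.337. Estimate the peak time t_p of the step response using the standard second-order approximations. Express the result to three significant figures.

t_p ≈ 9.32 s

t_p = π/ω_d with ω_d = 0.337 (the imaginary part), so t_p = 9.32 s.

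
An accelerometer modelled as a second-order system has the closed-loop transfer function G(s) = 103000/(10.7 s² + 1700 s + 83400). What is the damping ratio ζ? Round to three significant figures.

Dividing through by 10.7: denominator becomes s² + 158.9 s + 7794.
So ω_n = √7794 = 88.3 rad/s and ζ = 158.9/(2·88.3) = 0.900.

ζ ≈ 0.900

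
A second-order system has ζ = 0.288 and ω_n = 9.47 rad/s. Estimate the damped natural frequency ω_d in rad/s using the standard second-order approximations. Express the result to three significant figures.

ω_d ≈ 9.07 rad/s

ω_d = ω_n√(1−ζ²) = 9.47·√0.917 = 9.07 rad/s.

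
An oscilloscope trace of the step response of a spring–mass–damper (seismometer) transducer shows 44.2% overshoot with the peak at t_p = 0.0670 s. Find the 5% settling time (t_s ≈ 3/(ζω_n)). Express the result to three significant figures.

The overshoot fixes ζ = −ln(OS)/√(π²+ln²(OS)) = 0.252.
t_p = π/ω_d ⇒ ω_d = 46.9 rad/s; then ω_n = ω_d/√(1−ζ²) = 48.4 rad/s.
t_s ≈ 3/(ζω_n) = 3/(0.252·48.4) = 0.246 s.

t_s ≈ 0.246 s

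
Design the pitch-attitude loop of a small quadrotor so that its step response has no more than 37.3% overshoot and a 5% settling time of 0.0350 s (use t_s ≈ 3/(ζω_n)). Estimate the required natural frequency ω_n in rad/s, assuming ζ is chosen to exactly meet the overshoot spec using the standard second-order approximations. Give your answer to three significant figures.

From %OS = 100·exp(−πζ/√(1−ζ²)), invert to get ζ = −ln(OS)/√(π² + ln²(OS)) with OS = 0.373.
−ln 0.373 = 0.9862, so ζ = 0.9862/√(π² + 0.9725) = 0.300.
From t_s ≈ 3/(ζω_n): ω_n = 3/(ζ·t_s) = 3/(0.300·0.0350) = 286 rad/s.

ω_n ≈ 286 rad/s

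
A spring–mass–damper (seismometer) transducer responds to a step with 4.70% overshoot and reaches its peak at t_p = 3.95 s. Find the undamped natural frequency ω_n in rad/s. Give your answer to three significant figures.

The overshoot fixes ζ = −ln(OS)/√(π²+ln²(OS)) = 0.697.
t_p = π/ω_d ⇒ ω_d = 0.795 rad/s; then ω_n = ω_d/√(1−ζ²) = 1.11 rad/s.

ω_n ≈ 1.11 rad/s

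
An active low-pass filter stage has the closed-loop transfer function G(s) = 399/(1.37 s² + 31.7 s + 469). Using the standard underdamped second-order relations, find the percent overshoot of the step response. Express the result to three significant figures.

Dividing through by 1.37: denominator becomes s² + 23.14 s + 342.3.
So ω_n = √342.3 = 18.5 rad/s and ζ = 23.14/(2·18.5) = 0.625.
Overshoot: exp(−π·0.625/√(1−0.625²)) = 0.0807, i.e. 8.07%.

%OS ≈ 8.07%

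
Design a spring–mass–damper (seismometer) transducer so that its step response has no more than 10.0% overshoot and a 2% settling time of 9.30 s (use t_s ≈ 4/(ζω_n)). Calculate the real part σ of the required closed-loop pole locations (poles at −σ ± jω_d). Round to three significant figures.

σ ≈ 0.430

The settling-time spec alone fixes σ = ζω_n = 4/t_s = 4/9.30 = 0.430.
(Overshoot then fixes ζ = 0.591 and hence ω_d = σ·√(1−ζ²)/ζ = 0.587 rad/s.)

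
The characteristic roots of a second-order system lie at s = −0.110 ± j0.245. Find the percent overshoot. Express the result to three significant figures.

%OS ≈ 24.4%

The poles are at −σ ± jω_d with σ = 0.110 and ω_d = 0.245, so ω_n = √(σ²+ω_d²) = 0.269 rad/s and ζ = σ/ω_n = 0.410.
%OS = 100 e^{−πζ/√(1−ζ²)} with ζ = 0.410 gives 24.4%.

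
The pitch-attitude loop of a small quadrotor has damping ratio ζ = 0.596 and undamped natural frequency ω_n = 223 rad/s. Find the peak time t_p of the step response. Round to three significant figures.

t_p ≈ 0.0175 s

The damped frequency is ω_d = ω_n√(1−ζ²) = 223·√(1−0.355) = 179 rad/s.
Peak time t_p = π/ω_d = π/179 = 0.0175 s.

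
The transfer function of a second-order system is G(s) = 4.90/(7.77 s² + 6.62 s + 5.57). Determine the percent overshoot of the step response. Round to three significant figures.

Dividing through by 7.77: denominator becomes s² + 0.8520 s + 0.7169.
So ω_n = √0.7169 = 0.847 rad/s and ζ = 0.8520/(2·0.847) = 0.503.
%OS = 100·exp(−πζ/√(1−ζ²)) = 16.1%.

%OS ≈ 16.1%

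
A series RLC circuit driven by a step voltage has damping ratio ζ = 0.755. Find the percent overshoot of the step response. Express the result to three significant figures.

%OS ≈ 2.69%

For an underdamped second-order system, %OS = 100·exp(−πζ/√(1−ζ²)).
πζ/√(1−ζ²) = π·0.755/√(1−0.570) = 3.617, so %OS = 100·e^(−3.617) = 2.69%.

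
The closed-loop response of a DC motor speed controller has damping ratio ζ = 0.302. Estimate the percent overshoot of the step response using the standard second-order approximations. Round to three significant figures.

For an underdamped second-order system, %OS = 100·exp(−πζ/√(1−ζ²)).
πζ/√(1−ζ²) = π·0.302/√(1−0.0912) = 0.9952, so %OS = 100·e^(−0.9952) = 37.0%.

%OS ≈ 37.0%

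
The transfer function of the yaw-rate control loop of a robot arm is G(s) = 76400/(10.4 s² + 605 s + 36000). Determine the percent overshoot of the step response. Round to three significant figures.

%OS ≈ 16.8%

Dividing through by 10.4: denominator becomes s² + 58.17 s + 3462.
So ω_n = √3462 = 58.8 rad/s and ζ = 58.17/(2·58.8) = 0.494.
%OS = 100·exp(−πζ/√(1−ζ²)) = 16.8%.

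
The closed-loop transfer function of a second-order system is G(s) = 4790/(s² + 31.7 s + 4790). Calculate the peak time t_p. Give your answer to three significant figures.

Comparing the denominator to s² + 2ζω_n s + ω_n²: ω_n = √4790 = 69.2 rad/s, and 2ζω_n = 31.7 so ζ = 31.7/(2·69.2) = 0.229.
ω_d = ω_n√(1−ζ²) = 67.4 rad/s. Then t_p = π/ω_d = 0.0466 s.

t_p ≈ 0.0466 s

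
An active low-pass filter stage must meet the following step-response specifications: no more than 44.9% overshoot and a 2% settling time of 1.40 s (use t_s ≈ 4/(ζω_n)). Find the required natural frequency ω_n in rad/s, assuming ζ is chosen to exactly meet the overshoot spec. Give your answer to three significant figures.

From %OS = 100·exp(−πζ/√(1−ζ²)), invert to get ζ = −ln(OS)/√(π² + ln²(OS)) with OS = 0.449.
−ln 0.449 = 0.8007, so ζ = 0.8007/√(π² + 0.6412) = 0.247.
Then ω_n = 4/(ζ t_s) = 4/(0.247 × 1.40) = 11.6 rad/s.

ω_n ≈ 11.6 rad/s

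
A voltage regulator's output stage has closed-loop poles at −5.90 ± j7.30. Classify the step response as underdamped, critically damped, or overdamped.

underdamped

Since the poles form a complex-conjugate pair with nonzero imaginary part, the response is underdamped.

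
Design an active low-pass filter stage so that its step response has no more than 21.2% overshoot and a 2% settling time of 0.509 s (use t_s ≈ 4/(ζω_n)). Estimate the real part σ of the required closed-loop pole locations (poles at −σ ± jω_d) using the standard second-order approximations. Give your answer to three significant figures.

The settling-time spec alone fixes σ = ζω_n = 4/t_s = 4/0.509 = 7.86.
(Overshoot then fixes ζ = 0.443 and hence ω_d = σ·√(1−ζ²)/ζ = 15.9 rad/s.)

σ ≈ 7.86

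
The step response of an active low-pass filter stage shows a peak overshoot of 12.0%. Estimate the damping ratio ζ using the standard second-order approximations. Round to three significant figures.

ζ ≈ 0.559

From %OS = 100·exp(−πζ/√(1−ζ²)), invert to get ζ = −ln(OS)/√(π² + ln²(OS)) with OS = 0.120.
−ln 0.120 = 2.120, so ζ = 2.120/√(π² + 4.496) = 0.559.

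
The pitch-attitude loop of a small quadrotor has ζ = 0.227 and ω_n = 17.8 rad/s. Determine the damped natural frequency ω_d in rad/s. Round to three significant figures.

ω_d = ω_n√(1−ζ²) = 17.8·√0.948 = 17.3 rad/s.

ω_d ≈ 17.3 rad/s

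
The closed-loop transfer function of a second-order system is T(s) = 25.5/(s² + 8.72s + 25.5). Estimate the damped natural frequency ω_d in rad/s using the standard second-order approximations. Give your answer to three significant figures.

Comparing the denominator to s² + 2ζω_n s + ω_n²: ω_n = √25.5 = 5.05 rad/s, and 2ζω_n = 8.72 so ζ = 8.72/(2·5.05) = 0.863.
The damped frequency ω_d = ω_n√(1−ζ²) = 2.55 rad/s.

ω_d ≈ 2.55 rad/s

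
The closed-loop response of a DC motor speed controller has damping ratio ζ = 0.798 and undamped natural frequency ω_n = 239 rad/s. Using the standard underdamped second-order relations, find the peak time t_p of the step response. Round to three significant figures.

t_p ≈ 0.0218 s

The damped frequency is ω_d = ω_n√(1−ζ²) = 239·√(1−0.637) = 144 rad/s.
Peak time t_p = π/ω_d = π/144 = 0.0218 s.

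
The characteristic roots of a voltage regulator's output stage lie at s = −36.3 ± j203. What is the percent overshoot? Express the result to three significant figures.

%OS ≈ 57.0%

The poles are at −σ ± jω_d with σ = 36.3 and ω_d = 203, so ω_n = √(σ²+ω_d²) = 206 rad/s and ζ = σ/ω_n = 0.176.
Overshoot: exp(−π·0.176/√(1−0.176²)) = 0.570, i.e. 57.0%.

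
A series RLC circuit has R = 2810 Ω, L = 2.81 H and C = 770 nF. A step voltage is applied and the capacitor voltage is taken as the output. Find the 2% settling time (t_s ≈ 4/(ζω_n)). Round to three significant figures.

For a series RLC circuit (capacitor voltage as output), ω_n = 1/√(LC) = 1/√(2.81 H · 770 nF) = 680 rad/s.
ζ = (R/2)·√(C/L) = (2810/2)·√(770 nF/2.81 H) = 0.735.
t_s ≈ 4/(ζω_n) = 0.00800 s.

t_s ≈ 0.00800 s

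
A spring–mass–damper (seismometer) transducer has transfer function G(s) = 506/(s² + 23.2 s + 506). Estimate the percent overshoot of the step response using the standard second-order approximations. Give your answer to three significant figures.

%OS ≈ 15.1%

ω_n = √506 = 22.5 rad/s; ζ = 23.2/(2·22.5) = 0.516.
Overshoot: exp(−π·0.516/√(1−0.516²)) = 0.151, i.e. 15.1%.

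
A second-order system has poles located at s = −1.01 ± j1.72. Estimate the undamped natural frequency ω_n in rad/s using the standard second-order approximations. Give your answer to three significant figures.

With σ = 1.01, ω_d = 1.72: ω_n = √(σ²+ω_d²) = 1.99 rad/s, ζ = σ/ω_n = 0.506.

ω_n ≈ 1.99 rad/s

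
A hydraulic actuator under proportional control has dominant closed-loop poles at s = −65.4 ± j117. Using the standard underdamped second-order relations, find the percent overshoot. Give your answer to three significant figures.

%OS ≈ 17.3%

With σ = 65.4, ω_d = 117: ω_n = √(σ²+ω_d²) = 134 rad/s, ζ = σ/ω_n = 0.488.
%OS = 100 e^{−πζ/√(1−ζ²)} with ζ = 0.488 gives 17.3%.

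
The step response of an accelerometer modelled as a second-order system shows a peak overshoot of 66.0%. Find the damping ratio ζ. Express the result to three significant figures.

ζ = −ln(OS)/√(π² + (ln OS)²). With OS = 0.660, ln OS = −0.4155 and ζ = 0.4155/3.169 = 0.131.

ζ ≈ 0.131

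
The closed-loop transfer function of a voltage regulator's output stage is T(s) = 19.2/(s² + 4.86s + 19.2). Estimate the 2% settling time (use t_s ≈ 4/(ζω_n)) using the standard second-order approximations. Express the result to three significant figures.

ω_n = √19.2 = 4.38 rad/s; ζ = 4.86/(2·4.38) = 0.555.
t_s ≈ 4/(ζω_n) = 4/(0.555·4.38) = 1.65 s.

t_s ≈ 1.65 s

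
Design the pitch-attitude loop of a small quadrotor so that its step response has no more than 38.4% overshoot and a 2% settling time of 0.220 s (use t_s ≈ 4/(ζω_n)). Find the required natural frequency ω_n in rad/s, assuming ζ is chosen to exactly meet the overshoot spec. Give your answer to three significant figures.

Inverting the overshoot relation: ζ = |ln 0.384|/√(π² + ln²0.384) = 0.291.
From t_s ≈ 4/(ζω_n): ω_n = 4/(ζ·t_s) = 4/(0.291·0.220) = 62.4 rad/s.

ω_n ≈ 62.4 rad/s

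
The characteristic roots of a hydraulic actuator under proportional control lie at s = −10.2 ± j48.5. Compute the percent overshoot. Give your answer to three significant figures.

%OS ≈ 51.6%

With σ = 10.2, ω_d = 48.5: ω_n = √(σ²+ω_d²) = 49.6 rad/s, ζ = σ/ω_n = 0.206.
Overshoot: exp(−π·0.206/√(1−0.206²)) = 0.516, i.e. 51.6%.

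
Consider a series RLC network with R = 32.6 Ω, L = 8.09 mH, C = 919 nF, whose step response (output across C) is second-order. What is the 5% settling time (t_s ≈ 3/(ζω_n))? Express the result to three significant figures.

For a series RLC circuit (capacitor voltage as output), ω_n = 1/√(LC) = 1/√(8.09 mH · 919 nF) = 11600 rad/s.
ζ = (R/2)·√(C/L) = (32.6/2)·√(919 nF/8.09 mH) = 0.174.
t_s ≈ 3/(ζω_n) = 0.00149 s.

t_s ≈ 0.00149 s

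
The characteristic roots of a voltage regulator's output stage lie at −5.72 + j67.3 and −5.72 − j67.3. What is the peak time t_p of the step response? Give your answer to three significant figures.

t_p ≈ 0.0467 s

t_p = π/ω_d with ω_d = 67.3 (the imaginary part), so t_p = 0.0467 s.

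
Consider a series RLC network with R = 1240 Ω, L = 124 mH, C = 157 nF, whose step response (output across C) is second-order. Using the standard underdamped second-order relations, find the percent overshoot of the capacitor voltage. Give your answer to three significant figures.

%OS ≈ 4.69%

For a series RLC circuit (capacitor voltage as output), ω_n = 1/√(LC) = 1/√(124 mH · 157 nF) = 7170 rad/s.
ζ = (R/2)·√(C/L) = (1240/2)·√(157 nF/124 mH) = 0.698.
%OS = 100·exp(−πζ/√(1−ζ²)) = 4.69%.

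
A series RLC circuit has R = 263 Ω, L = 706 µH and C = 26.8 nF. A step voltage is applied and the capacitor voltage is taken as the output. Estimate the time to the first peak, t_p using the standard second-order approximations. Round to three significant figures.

For a series RLC circuit (capacitor voltage as output), ω_n = 1/√(LC) = 1/√(706 µH · 26.8 nF) = 230000 rad/s.
ζ = (R/2)·√(C/L) = (263/2)·√(26.8 nF/706 µH) = 0.810.
The damped frequency ω_d = ω_n√(1−ζ²) = 135000 rad/s. t_p = π/ω_d = 0.0000233 s.

t_p ≈ 0.0000233 s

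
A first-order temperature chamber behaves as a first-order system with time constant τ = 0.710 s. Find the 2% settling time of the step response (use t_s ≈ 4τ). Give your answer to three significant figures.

t_s ≈ 2.84 s

t_s ≈ 4τ = 2.84 s.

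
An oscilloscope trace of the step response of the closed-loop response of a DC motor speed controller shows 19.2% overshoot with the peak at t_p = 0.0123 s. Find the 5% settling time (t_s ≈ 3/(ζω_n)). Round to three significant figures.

The overshoot fixes ζ = −ln(OS)/√(π²+ln²(OS)) = 0.465.
t_p = π/ω_d ⇒ ω_d = 255 rad/s; then ω_n = ω_d/√(1−ζ²) = 289 rad/s.
t_s ≈ 3/(ζω_n) = 3/(0.465·289) = 0.0224 s.

t_s ≈ 0.0224 s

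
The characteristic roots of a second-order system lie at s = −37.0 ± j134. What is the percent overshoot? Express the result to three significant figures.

%OS ≈ 42.0%

The poles are at −σ ± jω_d with σ = 37.0 and ω_d = 134, so ω_n = √(σ²+ω_d²) = 139 rad/s and ζ = σ/ω_n = 0.266.
%OS = 100 e^{−πζ/√(1−ζ²)} with ζ = 0.266 gives 42.0%.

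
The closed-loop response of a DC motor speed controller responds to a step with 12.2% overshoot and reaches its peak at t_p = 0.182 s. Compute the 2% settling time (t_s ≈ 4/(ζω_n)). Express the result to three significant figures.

t_s ≈ 0.346 s

ζ from %OS: ζ = |ln 0.122|/√(π²+ln²0.122) = 0.556.
t_p = π/ω_d ⇒ ω_d = 17.3 rad/s; then ω_n = ω_d/√(1−ζ²) = 20.8 rad/s.
t_s ≈ 4/(ζω_n) = 4/(0.556·20.8) = 0.346 s.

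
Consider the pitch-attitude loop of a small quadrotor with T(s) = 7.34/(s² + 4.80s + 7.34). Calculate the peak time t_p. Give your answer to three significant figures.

t_p ≈ 2.50 s

Matching coefficients with s² + 2ζω_n s + ω_n² gives ω_n² = 7.34 ⇒ ω_n = 2.71 rad/s, and ζ = 4.80/(2ω_n) = 0.886.
ω_d = ω_n√(1−ζ²) = 1.26 rad/s. Then t_p = π/ω_d = 2.50 s.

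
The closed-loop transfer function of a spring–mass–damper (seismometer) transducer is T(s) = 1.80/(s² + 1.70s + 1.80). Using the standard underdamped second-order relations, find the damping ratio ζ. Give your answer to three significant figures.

ω_n = √1.80 = 1.34 rad/s; ζ = 1.70/(2·1.34) = 0.634.

ζ ≈ 0.634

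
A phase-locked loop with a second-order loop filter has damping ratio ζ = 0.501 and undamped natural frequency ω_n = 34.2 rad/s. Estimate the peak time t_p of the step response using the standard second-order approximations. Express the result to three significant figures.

t_p ≈ 0.106 s

The damped frequency is ω_d = ω_n√(1−ζ²) = 34.2·√(1−0.251) = 29.6 rad/s.
Peak time t_p = π/ω_d = π/29.6 = 0.106 s.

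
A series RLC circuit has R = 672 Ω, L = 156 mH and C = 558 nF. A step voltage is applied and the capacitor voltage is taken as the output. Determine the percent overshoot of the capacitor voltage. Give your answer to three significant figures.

For a series RLC circuit (capacitor voltage as output), ω_n = 1/√(LC) = 1/√(156 mH · 558 nF) = 3390 rad/s.
ζ = (R/2)·√(C/L) = (672/2)·√(558 nF/156 mH) = 0.635.
Overshoot: exp(−π·0.635/√(1−0.635²)) = 0.0754, i.e. 7.54%.

%OS ≈ 7.54%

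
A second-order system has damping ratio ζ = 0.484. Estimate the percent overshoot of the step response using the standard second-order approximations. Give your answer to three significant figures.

%OS ≈ 17.6%

For an underdamped second-order system, %OS = 100·exp(−πζ/√(1−ζ²)).
πζ/√(1−ζ²) = π·0.484/√(1−0.234) = 1.738, so %OS = 100·e^(−1.738) = 17.6%.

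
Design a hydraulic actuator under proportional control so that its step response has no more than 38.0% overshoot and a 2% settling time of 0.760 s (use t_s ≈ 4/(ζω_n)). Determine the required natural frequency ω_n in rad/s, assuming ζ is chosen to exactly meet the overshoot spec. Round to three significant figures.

ω_n ≈ 17.9 rad/s

From %OS = 100·exp(−πζ/√(1−ζ²)), invert to get ζ = −ln(OS)/√(π² + ln²(OS)) with OS = 0.380.
−ln 0.380 = 0.9676, so ζ = 0.9676/√(π² + 0.9362) = 0.294.
From t_s ≈ 4/(ζω_n): ω_n = 4/(ζ·t_s) = 4/(0.294·0.760) = 17.9 rad/s.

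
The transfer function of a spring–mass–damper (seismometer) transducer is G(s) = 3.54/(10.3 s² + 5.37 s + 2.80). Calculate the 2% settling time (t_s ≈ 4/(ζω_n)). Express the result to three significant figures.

t_s ≈ 15.3 s

Dividing through by 10.3: denominator becomes s² + 0.5214 s + 0.2718.
So ω_n = √0.2718 = 0.521 rad/s and ζ = 0.5214/(2·0.521) = 0.500.
t_s ≈ 4/(ζω_n) = 15.3 s.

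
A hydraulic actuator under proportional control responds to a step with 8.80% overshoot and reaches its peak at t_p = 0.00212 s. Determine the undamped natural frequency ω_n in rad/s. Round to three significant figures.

ω_n ≈ 1870 rad/s

The overshoot fixes ζ = −ln(OS)/√(π²+ln²(OS)) = 0.612.
From t_p = π/ω_d, ω_d = π/0.00212 = 1480 rad/s, so ω_n = ω_d/√(1−ζ²) = 1870 rad/s.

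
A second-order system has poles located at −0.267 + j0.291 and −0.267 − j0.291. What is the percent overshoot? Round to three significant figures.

The poles are at −σ ± jω_d with σ = 0.267 and ω_d = 0.291, so ω_n = √(σ²+ω_d²) = 0.395 rad/s and ζ = σ/ω_n = 0.676.
%OS = 100 e^{−πζ/√(1−ζ²)} with ζ = 0.676 gives 5.60%.

%OS ≈ 5.60%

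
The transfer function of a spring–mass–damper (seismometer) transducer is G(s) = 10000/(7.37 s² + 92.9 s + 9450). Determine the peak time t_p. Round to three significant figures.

Dividing through by 7.37: denominator becomes s² + 12.61 s + 1282.
So ω_n = √1282 = 35.8 rad/s and ζ = 12.61/(2·35.8) = 0.176.
ω_d = 35.8·√(1 − 0.176²) = 35.2 rad/s. t_p = π/ω_d = 0.0891 s.

t_p ≈ 0.0891 s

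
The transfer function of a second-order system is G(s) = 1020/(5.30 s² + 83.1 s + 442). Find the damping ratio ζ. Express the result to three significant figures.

ζ ≈ 0.858

Dividing through by 5.30: denominator becomes s² + 15.68 s + 83.40.
So ω_n = √83.40 = 9.13 rad/s and ζ = 15.68/(2·9.13) = 0.858.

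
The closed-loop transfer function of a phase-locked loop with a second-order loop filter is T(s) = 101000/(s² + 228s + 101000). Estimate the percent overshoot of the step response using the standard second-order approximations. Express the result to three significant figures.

Matching coefficients with s² + 2ζω_n s + ω_n² gives ω_n² = 101000 ⇒ ω_n = 318 rad/s, and ζ = 228/(2ω_n) = 0.359.
Overshoot: exp(−π·0.359/√(1−0.359²)) = 0.299, i.e. 29.9%.

%OS ≈ 29.9%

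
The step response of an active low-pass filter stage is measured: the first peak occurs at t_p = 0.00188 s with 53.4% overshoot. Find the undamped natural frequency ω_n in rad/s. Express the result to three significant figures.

ω_n ≈ 1700 rad/s

The overshoot fixes ζ = −ln(OS)/√(π²+ln²(OS)) = 0.196.
From t_p = π/ω_d, ω_d = π/0.00188 = 1670 rad/s, so ω_n = ω_d/√(1−ζ²) = 1700 rad/s.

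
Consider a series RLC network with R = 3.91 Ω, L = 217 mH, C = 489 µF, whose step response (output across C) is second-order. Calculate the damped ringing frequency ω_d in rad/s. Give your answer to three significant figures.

For a series RLC circuit (capacitor voltage as output), ω_n = 1/√(LC) = 1/√(217 mH · 489 µF) = 97.1 rad/s.
ζ = (R/2)·√(C/L) = (3.91/2)·√(489 µF/217 mH) = 0.0928.
ω_d = ω_n√(1−ζ²) = 96.7 rad/s.

ω_d ≈ 96.7 rad/s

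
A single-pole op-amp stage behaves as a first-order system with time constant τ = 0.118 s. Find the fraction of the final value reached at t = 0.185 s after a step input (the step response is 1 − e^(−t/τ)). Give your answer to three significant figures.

y/y_∞ ≈ 0.791

y(t)/y_∞ = 1 − e^(−t/τ) = 1 − e^(−0.185/0.118) = 1 − e^(−1.57) = 0.791.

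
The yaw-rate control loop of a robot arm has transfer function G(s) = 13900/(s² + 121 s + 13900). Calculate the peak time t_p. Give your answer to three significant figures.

t_p ≈ 0.0310 s

Comparing the denominator to s² + 2ζω_n s + ω_n²: ω_n = √13900 = 118 rad/s, and 2ζω_n = 121 so ζ = 121/(2·118) = 0.513.
ω_d = ω_n√(1−ζ²) = 101 rad/s. Then t_p = π/ω_d = 0.0310 s.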